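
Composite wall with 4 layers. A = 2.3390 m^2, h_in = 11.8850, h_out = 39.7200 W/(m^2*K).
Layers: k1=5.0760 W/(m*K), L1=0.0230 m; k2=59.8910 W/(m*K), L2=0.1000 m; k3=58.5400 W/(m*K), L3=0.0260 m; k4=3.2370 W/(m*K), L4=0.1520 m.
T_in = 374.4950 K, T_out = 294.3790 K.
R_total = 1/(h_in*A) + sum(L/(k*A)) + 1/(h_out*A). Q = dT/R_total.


R_conv_in = 1/(11.8850*2.3390) = 0.0360
R_1 = 0.0230/(5.0760*2.3390) = 0.0019
R_2 = 0.1000/(59.8910*2.3390) = 0.0007
R_3 = 0.0260/(58.5400*2.3390) = 0.0002
R_4 = 0.1520/(3.2370*2.3390) = 0.0201
R_conv_out = 1/(39.7200*2.3390) = 0.0108
R_total = 0.0697 K/W
Q = 80.1160 / 0.0697 = 1150.2191 W

R_total = 0.0697 K/W, Q = 1150.2191 W


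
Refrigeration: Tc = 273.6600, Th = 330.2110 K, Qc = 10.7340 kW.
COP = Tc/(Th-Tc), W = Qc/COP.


COP = 273.6600 / 56.5510 = 4.8392
W = 10.7340 / 4.8392 = 2.2181 kW

COP = 4.8392, W = 2.2181 kW


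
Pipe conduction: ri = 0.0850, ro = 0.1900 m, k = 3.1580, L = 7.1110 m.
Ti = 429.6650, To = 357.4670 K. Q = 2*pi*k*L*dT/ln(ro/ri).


dT = 72.1980 K
ln(ro/ri) = 0.8044
Q = 2*pi*3.1580*7.1110*72.1980 / 0.8044 = 12664.5702 W

12664.5702 W


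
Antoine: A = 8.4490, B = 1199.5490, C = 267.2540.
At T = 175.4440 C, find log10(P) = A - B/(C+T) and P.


C+T = 442.6980
B/(C+T) = 2.7096
log10(P) = 8.4490 - 2.7096 = 5.7394
P = 10^5.7394 = 548740.7950 mmHg

548740.7950 mmHg


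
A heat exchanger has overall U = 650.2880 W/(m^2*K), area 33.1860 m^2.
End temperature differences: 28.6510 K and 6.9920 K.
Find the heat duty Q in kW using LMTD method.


LMTD = 15.3564 K
Q = 650.2880 * 33.1860 * 15.3564 = 331398.1398 W = 331.3981 kW

331.3981 kW


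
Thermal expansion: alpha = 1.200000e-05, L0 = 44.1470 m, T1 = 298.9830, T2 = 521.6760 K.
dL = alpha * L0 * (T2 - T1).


dT = 222.6930 K
dL = 1.200000e-05 * 44.1470 * 222.6930 = 0.117975 m
L_final = 44.264975 m

dL = 0.117975 m


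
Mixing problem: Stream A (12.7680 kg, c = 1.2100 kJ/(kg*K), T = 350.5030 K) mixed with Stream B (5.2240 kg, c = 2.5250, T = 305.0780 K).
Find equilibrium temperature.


num = 9439.1809
den = 28.6399
Tf = 329.5817 K

329.5817 K


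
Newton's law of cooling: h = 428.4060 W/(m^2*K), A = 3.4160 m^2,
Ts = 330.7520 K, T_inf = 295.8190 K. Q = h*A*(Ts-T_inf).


dT = 34.9330 K
Q = 428.4060 * 3.4160 * 34.9330 = 51122.1712 W

51122.1712 W


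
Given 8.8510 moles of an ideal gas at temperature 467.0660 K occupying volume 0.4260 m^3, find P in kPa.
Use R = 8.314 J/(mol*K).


P = nRT/V = 8.8510 * 8.314 * 467.0660 / 0.4260
= 34370.0857 / 0.4260 = 80680.9523 Pa = 80.6810 kPa

80.6810 kPa


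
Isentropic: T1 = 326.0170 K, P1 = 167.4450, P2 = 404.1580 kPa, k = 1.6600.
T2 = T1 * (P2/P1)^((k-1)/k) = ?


(k-1)/k = 0.3976
(P2/P1)^exp = 1.4195
T2 = 326.0170 * 1.4195 = 462.7961 K

462.7961 K


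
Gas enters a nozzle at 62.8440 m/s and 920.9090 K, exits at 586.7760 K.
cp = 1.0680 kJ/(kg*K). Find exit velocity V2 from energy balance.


dT = 334.1330 K
2*cp*1000*dT = 713708.0880
V1^2 = 3949.3683
V2 = sqrt(717657.4563) = 847.1467 m/s

847.1467 m/s


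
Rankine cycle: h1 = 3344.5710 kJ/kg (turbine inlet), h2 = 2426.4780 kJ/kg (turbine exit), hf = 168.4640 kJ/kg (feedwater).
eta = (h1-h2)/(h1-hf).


W = 918.0930 kJ/kg
Q_in = 3176.1070 kJ/kg
eta = 0.2891 = 28.9062%

eta = 28.9062%


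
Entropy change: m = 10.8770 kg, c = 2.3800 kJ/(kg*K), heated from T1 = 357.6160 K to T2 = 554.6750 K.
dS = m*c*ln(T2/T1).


T2/T1 = 1.5510
ln(T2/T1) = 0.4389
dS = 10.8770 * 2.3800 * 0.4389 = 11.3625 kJ/K

11.3625 kJ/K


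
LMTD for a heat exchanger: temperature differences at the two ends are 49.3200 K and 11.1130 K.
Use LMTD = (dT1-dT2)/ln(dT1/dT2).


dT1/dT2 = 4.4380
ln(dT1/dT2) = 1.4902
LMTD = 38.2070 / 1.4902 = 25.6386 K

25.6386 K


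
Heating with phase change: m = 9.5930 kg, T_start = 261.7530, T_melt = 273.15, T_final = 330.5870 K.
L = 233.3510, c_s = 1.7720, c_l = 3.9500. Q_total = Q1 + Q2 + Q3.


Q1 (sensible, solid) = 9.5930 * 1.7720 * 11.3970 = 193.7353 kJ
Q2 (latent) = 9.5930 * 233.3510 = 2238.5361 kJ
Q3 (sensible, liquid) = 9.5930 * 3.9500 * 57.4370 = 2176.4229 kJ
Q_total = 4608.6943 kJ

4608.6943 kJ


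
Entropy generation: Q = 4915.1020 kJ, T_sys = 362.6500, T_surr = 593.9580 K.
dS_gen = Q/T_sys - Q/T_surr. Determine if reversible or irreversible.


dS_sys = 4915.1020/362.6500 = 13.5533 kJ/K
dS_surr = -4915.1020/593.9580 = -8.2752 kJ/K
dS_gen = 13.5533 - 8.2752 = 5.2781 kJ/K (irreversible)

dS_gen = 5.2781 kJ/K, irreversible


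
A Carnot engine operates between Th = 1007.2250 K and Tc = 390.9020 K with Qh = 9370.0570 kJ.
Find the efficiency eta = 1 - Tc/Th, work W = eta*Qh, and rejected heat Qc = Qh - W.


eta = 1 - 390.9020/1007.2250 = 0.6119
W = 0.6119 * 9370.0570 = 5733.5567 kJ
Qc = 9370.0570 - 5733.5567 = 3636.5003 kJ

eta = 61.1902%, W = 5733.5567 kJ, Qc = 3636.5003 kJ


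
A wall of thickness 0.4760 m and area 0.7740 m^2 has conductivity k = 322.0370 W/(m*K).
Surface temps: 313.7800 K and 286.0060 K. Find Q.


dT = 27.7740 K
Q = 322.0370 * 0.7740 * 27.7740 / 0.4760 = 14543.8106 W

14543.8106 W


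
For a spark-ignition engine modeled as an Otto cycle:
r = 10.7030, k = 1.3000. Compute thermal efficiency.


r^(k-1) = 2.0363
eta = 1 - 1/2.0363 = 0.5089 = 50.8924%

50.8924%


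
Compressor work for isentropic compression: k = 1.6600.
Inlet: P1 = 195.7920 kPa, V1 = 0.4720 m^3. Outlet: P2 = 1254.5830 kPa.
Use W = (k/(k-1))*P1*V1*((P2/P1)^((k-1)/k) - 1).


(k-1)/k = 0.3976
(P2/P1)^exp = 2.0928
W = 2.5152 * 195.7920 * 0.4720 * (2.0928 - 1) = 254.0161 kJ

254.0161 kJ


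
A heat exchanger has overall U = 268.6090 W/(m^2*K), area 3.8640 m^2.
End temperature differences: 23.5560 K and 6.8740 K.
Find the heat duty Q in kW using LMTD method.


LMTD = 13.5446 K
Q = 268.6090 * 3.8640 * 13.5446 = 14058.0146 W = 14.0580 kW

14.0580 kW


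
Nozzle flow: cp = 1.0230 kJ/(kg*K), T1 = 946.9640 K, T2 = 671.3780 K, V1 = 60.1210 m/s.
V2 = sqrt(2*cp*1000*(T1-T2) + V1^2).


dT = 275.5860 K
2*cp*1000*dT = 563848.9560
V1^2 = 3614.5346
V2 = sqrt(567463.4906) = 753.3017 m/s

753.3017 m/s


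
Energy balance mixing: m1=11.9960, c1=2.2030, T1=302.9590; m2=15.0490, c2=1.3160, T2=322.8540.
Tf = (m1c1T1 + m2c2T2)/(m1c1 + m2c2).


num = 14400.3113
den = 46.2317
Tf = 311.4815 K

311.4815 K


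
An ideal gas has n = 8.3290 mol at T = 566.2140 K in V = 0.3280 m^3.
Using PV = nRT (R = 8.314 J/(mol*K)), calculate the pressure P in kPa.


P = nRT/V = 8.3290 * 8.314 * 566.2140 / 0.3280
= 39208.7941 / 0.3280 = 119539.0065 Pa = 119.5390 kPa

119.5390 kPa


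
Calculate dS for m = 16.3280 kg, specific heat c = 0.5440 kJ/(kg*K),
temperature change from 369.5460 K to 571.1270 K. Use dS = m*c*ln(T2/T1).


T2/T1 = 1.5455
ln(T2/T1) = 0.4353
dS = 16.3280 * 0.5440 * 0.4353 = 3.8668 kJ/K

3.8668 kJ/K


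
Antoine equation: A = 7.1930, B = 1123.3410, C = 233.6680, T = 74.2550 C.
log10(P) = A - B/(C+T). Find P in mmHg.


C+T = 307.9230
B/(C+T) = 3.6481
log10(P) = 7.1930 - 3.6481 = 3.5449
P = 10^3.5449 = 3506.5249 mmHg

3506.5249 mmHg


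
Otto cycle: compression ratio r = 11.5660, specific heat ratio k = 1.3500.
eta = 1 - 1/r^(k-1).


r^(k-1) = 2.3557
eta = 1 - 1/2.3557 = 0.5755 = 57.5492%

57.5492%


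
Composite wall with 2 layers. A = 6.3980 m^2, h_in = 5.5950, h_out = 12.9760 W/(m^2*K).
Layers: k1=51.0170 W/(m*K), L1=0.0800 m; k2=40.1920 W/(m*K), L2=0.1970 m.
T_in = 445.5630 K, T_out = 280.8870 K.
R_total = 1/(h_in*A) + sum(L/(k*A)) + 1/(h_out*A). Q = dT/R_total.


R_conv_in = 1/(5.5950*6.3980) = 0.0279
R_1 = 0.0800/(51.0170*6.3980) = 0.0002
R_2 = 0.1970/(40.1920*6.3980) = 0.0008
R_conv_out = 1/(12.9760*6.3980) = 0.0120
R_total = 0.0410 K/W
Q = 164.6760 / 0.0410 = 4017.2851 W

R_total = 0.0410 K/W, Q = 4017.2851 W


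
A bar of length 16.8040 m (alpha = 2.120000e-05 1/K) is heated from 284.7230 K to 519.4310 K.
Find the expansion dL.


dT = 234.7080 K
dL = 2.120000e-05 * 16.8040 * 234.7080 = 0.083614 m
L_final = 16.887614 m

dL = 0.083614 m


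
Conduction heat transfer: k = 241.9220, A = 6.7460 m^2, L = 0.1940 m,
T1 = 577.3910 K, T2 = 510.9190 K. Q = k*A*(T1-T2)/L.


dT = 66.4720 K
Q = 241.9220 * 6.7460 * 66.4720 / 0.1940 = 559189.1254 W

559189.1254 W


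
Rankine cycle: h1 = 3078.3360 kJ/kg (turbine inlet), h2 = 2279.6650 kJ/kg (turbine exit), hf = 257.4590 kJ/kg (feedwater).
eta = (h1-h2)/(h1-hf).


W = 798.6710 kJ/kg
Q_in = 2820.8770 kJ/kg
eta = 0.2831 = 28.3129%

eta = 28.3129%


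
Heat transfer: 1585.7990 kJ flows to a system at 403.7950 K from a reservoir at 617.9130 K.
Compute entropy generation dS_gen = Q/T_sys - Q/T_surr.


dS_sys = 1585.7990/403.7950 = 3.9272 kJ/K
dS_surr = -1585.7990/617.9130 = -2.5664 kJ/K
dS_gen = 3.9272 - 2.5664 = 1.3609 kJ/K (irreversible)

dS_gen = 1.3609 kJ/K, irreversible


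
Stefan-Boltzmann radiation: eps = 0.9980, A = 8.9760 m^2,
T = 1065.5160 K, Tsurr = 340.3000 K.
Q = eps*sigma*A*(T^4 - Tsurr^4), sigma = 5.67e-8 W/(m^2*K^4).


T^4 = 1.2890e+12
Tsurr^4 = 1.3411e+10
Q = 0.9980 * 5.67e-8 * 8.9760 * 1.2756e+12 = 647879.4399 W

647879.4399 W


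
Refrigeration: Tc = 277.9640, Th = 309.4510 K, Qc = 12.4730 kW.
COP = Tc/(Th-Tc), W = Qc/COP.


COP = 277.9640 / 31.4870 = 8.8279
W = 12.4730 / 8.8279 = 1.4129 kW

COP = 8.8279, W = 1.4129 kW


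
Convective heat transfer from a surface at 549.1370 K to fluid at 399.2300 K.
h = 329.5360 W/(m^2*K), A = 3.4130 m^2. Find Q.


dT = 149.9070 K
Q = 329.5360 * 3.4130 * 149.9070 = 168601.3575 W

168601.3575 W


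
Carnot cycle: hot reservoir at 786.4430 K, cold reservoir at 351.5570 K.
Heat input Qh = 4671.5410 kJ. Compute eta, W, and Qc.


eta = 1 - 351.5570/786.4430 = 0.5530
W = 0.5530 * 4671.5410 = 2583.2613 kJ
Qc = 4671.5410 - 2583.2613 = 2088.2797 kJ

eta = 55.2978%, W = 2583.2613 kJ, Qc = 2088.2797 kJ


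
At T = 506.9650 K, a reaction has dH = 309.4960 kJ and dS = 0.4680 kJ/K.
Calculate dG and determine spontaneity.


T*dS = 506.9650 * 0.4680 = 237.2596 kJ
dG = 309.4960 - 237.2596 = 72.2364 kJ (non-spontaneous)

dG = 72.2364 kJ, non-spontaneous


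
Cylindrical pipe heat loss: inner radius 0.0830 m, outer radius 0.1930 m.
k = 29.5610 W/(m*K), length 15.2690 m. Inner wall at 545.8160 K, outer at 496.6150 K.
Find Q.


dT = 49.2010 K
ln(ro/ri) = 0.8438
Q = 2*pi*29.5610*15.2690*49.2010 / 0.8438 = 165355.4355 W

165355.4355 W


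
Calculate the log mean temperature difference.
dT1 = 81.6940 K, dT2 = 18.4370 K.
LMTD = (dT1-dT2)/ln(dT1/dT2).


dT1/dT2 = 4.4310
ln(dT1/dT2) = 1.4886
LMTD = 63.2570 / 1.4886 = 42.4937 K

42.4937 K


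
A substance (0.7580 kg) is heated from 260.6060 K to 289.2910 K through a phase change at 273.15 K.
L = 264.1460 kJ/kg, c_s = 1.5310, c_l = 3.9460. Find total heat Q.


Q1 (sensible, solid) = 0.7580 * 1.5310 * 12.5440 = 14.5573 kJ
Q2 (latent) = 0.7580 * 264.1460 = 200.2227 kJ
Q3 (sensible, liquid) = 0.7580 * 3.9460 * 16.1410 = 48.2788 kJ
Q_total = 263.0588 kJ

263.0588 kJ


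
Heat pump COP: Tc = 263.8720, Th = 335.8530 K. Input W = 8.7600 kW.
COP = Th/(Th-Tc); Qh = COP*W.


COP = 335.8530 / 71.9810 = 4.6659
Qh = 4.6659 * 8.7600 = 40.8729 kW

COP = 4.6659, Qh = 40.8729 kW


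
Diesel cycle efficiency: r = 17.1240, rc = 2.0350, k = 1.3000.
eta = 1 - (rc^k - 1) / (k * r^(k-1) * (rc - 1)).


r^(k-1) = 2.3447
rc^k = 2.5185
eta = 0.5187 = 51.8678%

51.8678%


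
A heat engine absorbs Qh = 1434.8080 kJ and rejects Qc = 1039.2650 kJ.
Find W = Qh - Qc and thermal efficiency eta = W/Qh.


W = 1434.8080 - 1039.2650 = 395.5430 kJ
eta = 395.5430 / 1434.8080 = 0.2757 = 27.5677%

W = 395.5430 kJ, eta = 27.5677%


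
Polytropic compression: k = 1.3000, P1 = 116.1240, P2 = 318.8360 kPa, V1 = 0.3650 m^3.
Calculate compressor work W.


(k-1)/k = 0.2308
(P2/P1)^exp = 1.2625
W = 4.3333 * 116.1240 * 0.3650 * (1.2625 - 1) = 48.2103 kJ

48.2103 kJ


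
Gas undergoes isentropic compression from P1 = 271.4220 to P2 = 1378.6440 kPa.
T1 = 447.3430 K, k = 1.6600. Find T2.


(k-1)/k = 0.3976
(P2/P1)^exp = 1.9082
T2 = 447.3430 * 1.9082 = 853.6164 K

853.6164 K


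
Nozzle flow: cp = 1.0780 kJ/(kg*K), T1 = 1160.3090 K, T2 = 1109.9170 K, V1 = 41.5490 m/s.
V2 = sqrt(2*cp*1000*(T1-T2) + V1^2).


dT = 50.3920 K
2*cp*1000*dT = 108645.1520
V1^2 = 1726.3194
V2 = sqrt(110371.4714) = 332.2220 m/s

332.2220 m/s


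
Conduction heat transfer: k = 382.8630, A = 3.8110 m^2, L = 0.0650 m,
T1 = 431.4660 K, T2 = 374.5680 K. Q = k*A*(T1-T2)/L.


dT = 56.8980 K
Q = 382.8630 * 3.8110 * 56.8980 / 0.0650 = 1277220.8251 W

1277220.8251 W


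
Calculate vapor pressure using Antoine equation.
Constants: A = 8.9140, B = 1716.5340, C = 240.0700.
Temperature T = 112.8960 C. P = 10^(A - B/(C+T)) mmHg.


C+T = 352.9660
B/(C+T) = 4.8632
log10(P) = 8.9140 - 4.8632 = 4.0508
P = 10^4.0508 = 11241.6237 mmHg

11241.6237 mmHg


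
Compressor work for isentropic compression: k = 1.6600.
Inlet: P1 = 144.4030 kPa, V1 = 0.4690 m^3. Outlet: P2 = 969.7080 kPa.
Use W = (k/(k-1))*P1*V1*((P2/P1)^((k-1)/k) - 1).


(k-1)/k = 0.3976
(P2/P1)^exp = 2.1322
W = 2.5152 * 144.4030 * 0.4690 * (2.1322 - 1) = 192.8616 kJ

192.8616 kJ


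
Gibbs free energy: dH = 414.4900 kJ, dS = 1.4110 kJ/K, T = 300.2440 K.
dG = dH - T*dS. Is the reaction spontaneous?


T*dS = 300.2440 * 1.4110 = 423.6443 kJ
dG = 414.4900 - 423.6443 = -9.1543 kJ (spontaneous)

dG = -9.1543 kJ, spontaneous


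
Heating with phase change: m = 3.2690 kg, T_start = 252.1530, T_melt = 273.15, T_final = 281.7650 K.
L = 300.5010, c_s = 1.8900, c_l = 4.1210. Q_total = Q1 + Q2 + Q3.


Q1 (sensible, solid) = 3.2690 * 1.8900 * 20.9970 = 129.7281 kJ
Q2 (latent) = 3.2690 * 300.5010 = 982.3378 kJ
Q3 (sensible, liquid) = 3.2690 * 4.1210 * 8.6150 = 116.0574 kJ
Q_total = 1228.1232 kJ

1228.1232 kJ


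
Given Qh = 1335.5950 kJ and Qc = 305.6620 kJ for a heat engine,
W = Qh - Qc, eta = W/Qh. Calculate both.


W = 1335.5950 - 305.6620 = 1029.9330 kJ
eta = 1029.9330 / 1335.5950 = 0.7711 = 77.1142%

W = 1029.9330 kJ, eta = 77.1142%


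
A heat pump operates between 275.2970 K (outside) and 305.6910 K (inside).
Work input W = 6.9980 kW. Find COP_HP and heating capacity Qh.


COP = 305.6910 / 30.3940 = 10.0576
Qh = 10.0576 * 6.9980 = 70.3832 kW

COP = 10.0576, Qh = 70.3832 kW


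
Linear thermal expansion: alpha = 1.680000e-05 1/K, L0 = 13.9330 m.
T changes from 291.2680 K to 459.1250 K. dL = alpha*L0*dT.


dT = 167.8570 K
dL = 1.680000e-05 * 13.9330 * 167.8570 = 0.039291 m
L_final = 13.972291 m

dL = 0.039291 m


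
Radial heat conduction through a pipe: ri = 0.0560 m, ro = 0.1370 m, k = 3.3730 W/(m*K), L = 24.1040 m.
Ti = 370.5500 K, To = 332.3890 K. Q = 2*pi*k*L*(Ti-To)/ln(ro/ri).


dT = 38.1610 K
ln(ro/ri) = 0.8946
Q = 2*pi*3.3730*24.1040*38.1610 / 0.8946 = 21790.2388 W

21790.2388 W


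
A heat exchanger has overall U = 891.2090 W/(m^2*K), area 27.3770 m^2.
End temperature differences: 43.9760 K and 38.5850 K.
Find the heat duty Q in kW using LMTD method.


LMTD = 41.2218 K
Q = 891.2090 * 27.3770 * 41.2218 = 1005754.5091 W = 1005.7545 kW

1005.7545 kW


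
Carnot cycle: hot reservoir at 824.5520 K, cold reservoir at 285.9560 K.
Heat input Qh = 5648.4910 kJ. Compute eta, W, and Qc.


eta = 1 - 285.9560/824.5520 = 0.6532
W = 0.6532 * 5648.4910 = 3689.5850 kJ
Qc = 5648.4910 - 3689.5850 = 1958.9060 kJ

eta = 65.3198%, W = 3689.5850 kJ, Qc = 1958.9060 kJ


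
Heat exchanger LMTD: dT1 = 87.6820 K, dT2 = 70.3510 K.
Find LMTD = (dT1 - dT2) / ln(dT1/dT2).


dT1/dT2 = 1.2464
ln(dT1/dT2) = 0.2202
LMTD = 17.3310 / 0.2202 = 78.6987 K

78.6987 K


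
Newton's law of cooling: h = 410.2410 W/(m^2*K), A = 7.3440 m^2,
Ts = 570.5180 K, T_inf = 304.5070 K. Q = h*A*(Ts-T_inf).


dT = 266.0110 K
Q = 410.2410 * 7.3440 * 266.0110 = 801440.5754 W

801440.5754 W


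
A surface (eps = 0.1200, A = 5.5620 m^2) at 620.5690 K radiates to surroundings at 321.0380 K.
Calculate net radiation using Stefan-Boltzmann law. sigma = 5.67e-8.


T^4 = 1.4831e+11
Tsurr^4 = 1.0622e+10
Q = 0.1200 * 5.67e-8 * 5.5620 * 1.3768e+11 = 5210.4948 W

5210.4948 W


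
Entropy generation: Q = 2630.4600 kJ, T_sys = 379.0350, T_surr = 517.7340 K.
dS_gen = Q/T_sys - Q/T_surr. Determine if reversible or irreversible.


dS_sys = 2630.4600/379.0350 = 6.9399 kJ/K
dS_surr = -2630.4600/517.7340 = -5.0807 kJ/K
dS_gen = 6.9399 - 5.0807 = 1.8592 kJ/K (irreversible)

dS_gen = 1.8592 kJ/K, irreversible


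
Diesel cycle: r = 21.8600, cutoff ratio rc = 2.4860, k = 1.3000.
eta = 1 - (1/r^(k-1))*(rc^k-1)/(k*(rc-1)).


r^(k-1) = 2.5229
rc^k = 3.2670
eta = 0.5348 = 53.4845%

53.4845%


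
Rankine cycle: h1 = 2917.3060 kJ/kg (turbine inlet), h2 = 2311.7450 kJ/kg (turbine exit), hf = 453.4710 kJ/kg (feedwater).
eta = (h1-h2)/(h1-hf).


W = 605.5610 kJ/kg
Q_in = 2463.8350 kJ/kg
eta = 0.2458 = 24.5780%

eta = 24.5780%


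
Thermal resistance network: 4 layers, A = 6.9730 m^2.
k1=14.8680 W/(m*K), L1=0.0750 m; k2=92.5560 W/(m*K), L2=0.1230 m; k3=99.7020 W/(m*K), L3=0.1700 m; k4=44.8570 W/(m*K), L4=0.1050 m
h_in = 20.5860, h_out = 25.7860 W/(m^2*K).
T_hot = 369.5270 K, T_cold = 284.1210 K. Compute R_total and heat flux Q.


R_conv_in = 1/(20.5860*6.9730) = 0.0070
R_1 = 0.0750/(14.8680*6.9730) = 0.0007
R_2 = 0.1230/(92.5560*6.9730) = 0.0002
R_3 = 0.1700/(99.7020*6.9730) = 0.0002
R_4 = 0.1050/(44.8570*6.9730) = 0.0003
R_conv_out = 1/(25.7860*6.9730) = 0.0056
R_total = 0.0140 K/W
Q = 85.4060 / 0.0140 = 6090.7825 W

R_total = 0.0140 K/W, Q = 6090.7825 W


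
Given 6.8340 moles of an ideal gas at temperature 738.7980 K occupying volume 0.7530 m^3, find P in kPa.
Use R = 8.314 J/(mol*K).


P = nRT/V = 6.8340 * 8.314 * 738.7980 / 0.7530
= 41976.9332 / 0.7530 = 55746.2592 Pa = 55.7463 kPa

55.7463 kPa


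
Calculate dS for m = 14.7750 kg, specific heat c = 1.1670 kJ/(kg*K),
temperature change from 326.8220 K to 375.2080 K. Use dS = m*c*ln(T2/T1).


T2/T1 = 1.1481
ln(T2/T1) = 0.1381
dS = 14.7750 * 1.1670 * 0.1381 = 2.3806 kJ/K

2.3806 kJ/K


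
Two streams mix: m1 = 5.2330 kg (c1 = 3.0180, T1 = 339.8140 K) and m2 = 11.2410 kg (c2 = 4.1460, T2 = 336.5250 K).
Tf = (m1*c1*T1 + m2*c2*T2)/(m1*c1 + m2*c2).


num = 21050.5586
den = 62.3984
Tf = 337.3575 K

337.3575 K


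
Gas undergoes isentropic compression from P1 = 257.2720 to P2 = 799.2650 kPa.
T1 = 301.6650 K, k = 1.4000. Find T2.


(k-1)/k = 0.2857
(P2/P1)^exp = 1.3825
T2 = 301.6650 * 1.3825 = 417.0437 K

417.0437 K


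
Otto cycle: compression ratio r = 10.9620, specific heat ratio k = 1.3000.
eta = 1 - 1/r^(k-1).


r^(k-1) = 2.0510
eta = 1 - 1/2.0510 = 0.5124 = 51.2434%

51.2434%


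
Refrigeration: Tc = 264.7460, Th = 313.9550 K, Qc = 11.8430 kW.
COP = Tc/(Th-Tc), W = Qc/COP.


COP = 264.7460 / 49.2090 = 5.3800
W = 11.8430 / 5.3800 = 2.2013 kW

COP = 5.3800, W = 2.2013 kW


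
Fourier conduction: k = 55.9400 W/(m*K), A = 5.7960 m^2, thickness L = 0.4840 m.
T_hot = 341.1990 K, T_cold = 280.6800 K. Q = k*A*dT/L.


dT = 60.5190 K
Q = 55.9400 * 5.7960 * 60.5190 / 0.4840 = 40541.2580 W

40541.2580 W


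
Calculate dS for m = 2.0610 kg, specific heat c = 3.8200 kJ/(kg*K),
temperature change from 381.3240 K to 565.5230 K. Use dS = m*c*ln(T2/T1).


T2/T1 = 1.4831
ln(T2/T1) = 0.3941
dS = 2.0610 * 3.8200 * 0.3941 = 3.1028 kJ/K

3.1028 kJ/K


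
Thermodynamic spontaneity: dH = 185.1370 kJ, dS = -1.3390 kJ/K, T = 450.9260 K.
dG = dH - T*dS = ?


T*dS = 450.9260 * -1.3390 = -603.7899 kJ
dG = 185.1370 + 603.7899 = 788.9269 kJ (non-spontaneous)

dG = 788.9269 kJ, non-spontaneous


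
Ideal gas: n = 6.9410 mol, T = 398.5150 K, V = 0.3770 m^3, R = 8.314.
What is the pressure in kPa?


P = nRT/V = 6.9410 * 8.314 * 398.5150 / 0.3770
= 22997.2940 / 0.3770 = 61000.7798 Pa = 61.0008 kPa

61.0008 kPa


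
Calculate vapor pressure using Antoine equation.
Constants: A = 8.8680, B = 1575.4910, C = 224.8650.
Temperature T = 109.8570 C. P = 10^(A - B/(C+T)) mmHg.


C+T = 334.7220
B/(C+T) = 4.7069
log10(P) = 8.8680 - 4.7069 = 4.1611
P = 10^4.1611 = 14492.2493 mmHg

14492.2493 mmHg


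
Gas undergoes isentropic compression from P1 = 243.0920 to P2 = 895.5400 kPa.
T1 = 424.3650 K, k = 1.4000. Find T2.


(k-1)/k = 0.2857
(P2/P1)^exp = 1.4515
T2 = 424.3650 * 1.4515 = 615.9474 K

615.9474 K


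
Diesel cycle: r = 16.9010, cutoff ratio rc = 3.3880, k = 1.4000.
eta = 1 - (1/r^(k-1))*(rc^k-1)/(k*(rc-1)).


r^(k-1) = 3.0986
rc^k = 5.5198
eta = 0.5637 = 56.3696%

56.3696%


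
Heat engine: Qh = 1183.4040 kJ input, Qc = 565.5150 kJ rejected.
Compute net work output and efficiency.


W = 1183.4040 - 565.5150 = 617.8890 kJ
eta = 617.8890 / 1183.4040 = 0.5221 = 52.2129%

W = 617.8890 kJ, eta = 52.2129%


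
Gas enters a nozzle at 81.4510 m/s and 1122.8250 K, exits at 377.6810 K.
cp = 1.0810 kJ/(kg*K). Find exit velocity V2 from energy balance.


dT = 745.1440 K
2*cp*1000*dT = 1611001.3280
V1^2 = 6634.2654
V2 = sqrt(1617635.5934) = 1271.8630 m/s

1271.8630 m/s


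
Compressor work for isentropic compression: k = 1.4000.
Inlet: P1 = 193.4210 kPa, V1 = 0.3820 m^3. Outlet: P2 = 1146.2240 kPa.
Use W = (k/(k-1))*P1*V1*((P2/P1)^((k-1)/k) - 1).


(k-1)/k = 0.2857
(P2/P1)^exp = 1.6626
W = 3.5000 * 193.4210 * 0.3820 * (1.6626 - 1) = 171.3534 kJ

171.3534 kJ


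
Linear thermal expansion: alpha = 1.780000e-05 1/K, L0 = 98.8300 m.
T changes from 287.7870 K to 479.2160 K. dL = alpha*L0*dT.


dT = 191.4290 K
dL = 1.780000e-05 * 98.8300 * 191.4290 = 0.336757 m
L_final = 99.166757 m

dL = 0.336757 m


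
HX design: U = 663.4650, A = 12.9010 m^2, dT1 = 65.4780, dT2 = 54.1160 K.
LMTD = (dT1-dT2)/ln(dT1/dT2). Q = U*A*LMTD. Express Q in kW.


LMTD = 59.6167 K
Q = 663.4650 * 12.9010 * 59.6167 = 510280.5512 W = 510.2806 kW

510.2806 kW


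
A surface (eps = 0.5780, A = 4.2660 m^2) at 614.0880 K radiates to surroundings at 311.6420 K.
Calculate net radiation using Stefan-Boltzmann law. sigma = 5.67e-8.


T^4 = 1.4221e+11
Tsurr^4 = 9.4324e+09
Q = 0.5780 * 5.67e-8 * 4.2660 * 1.3278e+11 = 18563.0015 W

18563.0015 W


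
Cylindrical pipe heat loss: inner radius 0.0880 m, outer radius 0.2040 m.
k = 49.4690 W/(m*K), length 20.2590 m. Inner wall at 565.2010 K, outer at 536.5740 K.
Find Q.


dT = 28.6270 K
ln(ro/ri) = 0.8408
Q = 2*pi*49.4690*20.2590*28.6270 / 0.8408 = 214399.0356 W

214399.0356 W


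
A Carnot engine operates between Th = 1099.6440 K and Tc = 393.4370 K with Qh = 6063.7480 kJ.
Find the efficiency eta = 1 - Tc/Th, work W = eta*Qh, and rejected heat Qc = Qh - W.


eta = 1 - 393.4370/1099.6440 = 0.6422
W = 0.6422 * 6063.7480 = 3894.2251 kJ
Qc = 6063.7480 - 3894.2251 = 2169.5229 kJ

eta = 64.2214%, W = 3894.2251 kJ, Qc = 2169.5229 kJ


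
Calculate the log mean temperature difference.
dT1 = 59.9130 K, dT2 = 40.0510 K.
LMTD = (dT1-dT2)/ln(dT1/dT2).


dT1/dT2 = 1.4959
ln(dT1/dT2) = 0.4027
LMTD = 19.8620 / 0.4027 = 49.3172 K

49.3172 K


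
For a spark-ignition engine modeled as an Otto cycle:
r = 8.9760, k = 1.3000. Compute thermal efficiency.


r^(k-1) = 1.9316
eta = 1 - 1/1.9316 = 0.4823 = 48.2304%

48.2304%


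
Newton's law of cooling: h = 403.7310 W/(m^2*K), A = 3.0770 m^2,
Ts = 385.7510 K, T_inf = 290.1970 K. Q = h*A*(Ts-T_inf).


dT = 95.5540 K
Q = 403.7310 * 3.0770 * 95.5540 = 118704.8505 W

118704.8505 W


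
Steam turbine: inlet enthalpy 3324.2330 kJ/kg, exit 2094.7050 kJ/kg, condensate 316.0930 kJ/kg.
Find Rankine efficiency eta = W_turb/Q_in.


W = 1229.5280 kJ/kg
Q_in = 3008.1400 kJ/kg
eta = 0.4087 = 40.8734%

eta = 40.8734%


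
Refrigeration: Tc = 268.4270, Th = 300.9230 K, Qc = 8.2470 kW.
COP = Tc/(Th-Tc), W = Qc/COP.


COP = 268.4270 / 32.4960 = 8.2603
W = 8.2470 / 8.2603 = 0.9984 kW

COP = 8.2603, W = 0.9984 kW


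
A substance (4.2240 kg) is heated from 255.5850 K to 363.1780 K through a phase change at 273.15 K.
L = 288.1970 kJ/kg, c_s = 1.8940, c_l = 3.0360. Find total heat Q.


Q1 (sensible, solid) = 4.2240 * 1.8940 * 17.5650 = 140.5245 kJ
Q2 (latent) = 4.2240 * 288.1970 = 1217.3441 kJ
Q3 (sensible, liquid) = 4.2240 * 3.0360 * 90.0280 = 1154.5248 kJ
Q_total = 2512.3935 kJ

2512.3935 kJ


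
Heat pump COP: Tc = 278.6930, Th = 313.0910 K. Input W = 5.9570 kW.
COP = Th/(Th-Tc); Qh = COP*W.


COP = 313.0910 / 34.3980 = 9.1020
Qh = 9.1020 * 5.9570 = 54.2207 kW

COP = 9.1020, Qh = 54.2207 kW


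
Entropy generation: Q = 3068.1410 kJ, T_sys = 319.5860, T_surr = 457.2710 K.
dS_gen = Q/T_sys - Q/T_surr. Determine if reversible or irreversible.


dS_sys = 3068.1410/319.5860 = 9.6004 kJ/K
dS_surr = -3068.1410/457.2710 = -6.7097 kJ/K
dS_gen = 9.6004 - 6.7097 = 2.8907 kJ/K (irreversible)

dS_gen = 2.8907 kJ/K, irreversible


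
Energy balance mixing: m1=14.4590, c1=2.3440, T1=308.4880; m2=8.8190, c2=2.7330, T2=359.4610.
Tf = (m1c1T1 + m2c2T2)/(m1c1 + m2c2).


num = 19119.0898
den = 57.9942
Tf = 329.6723 K

329.6723 K


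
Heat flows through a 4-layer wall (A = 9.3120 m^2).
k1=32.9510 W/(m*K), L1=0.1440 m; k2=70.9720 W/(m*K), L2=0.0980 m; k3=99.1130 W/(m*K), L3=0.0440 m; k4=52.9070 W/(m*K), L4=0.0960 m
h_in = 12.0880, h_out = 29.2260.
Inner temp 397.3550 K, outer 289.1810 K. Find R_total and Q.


R_conv_in = 1/(12.0880*9.3120) = 0.0089
R_1 = 0.1440/(32.9510*9.3120) = 0.0005
R_2 = 0.0980/(70.9720*9.3120) = 0.0001
R_3 = 0.0440/(99.1130*9.3120) = 4.7674e-05
R_4 = 0.0960/(52.9070*9.3120) = 0.0002
R_conv_out = 1/(29.2260*9.3120) = 0.0037
R_total = 0.0134 K/W
Q = 108.1740 / 0.0134 = 8061.6147 W

R_total = 0.0134 K/W, Q = 8061.6147 W


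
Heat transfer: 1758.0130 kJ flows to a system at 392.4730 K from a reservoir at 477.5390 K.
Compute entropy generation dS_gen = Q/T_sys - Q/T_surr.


dS_sys = 1758.0130/392.4730 = 4.4793 kJ/K
dS_surr = -1758.0130/477.5390 = -3.6814 kJ/K
dS_gen = 4.4793 - 3.6814 = 0.7979 kJ/K (irreversible)

dS_gen = 0.7979 kJ/K, irreversible


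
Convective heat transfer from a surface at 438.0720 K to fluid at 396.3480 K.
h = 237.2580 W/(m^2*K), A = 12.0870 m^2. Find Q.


dT = 41.7240 K
Q = 237.2580 * 12.0870 * 41.7240 = 119653.4772 W

119653.4772 W


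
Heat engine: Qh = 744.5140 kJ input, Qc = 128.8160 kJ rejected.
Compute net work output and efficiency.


W = 744.5140 - 128.8160 = 615.6980 kJ
eta = 615.6980 / 744.5140 = 0.8270 = 82.6980%

W = 615.6980 kJ, eta = 82.6980%


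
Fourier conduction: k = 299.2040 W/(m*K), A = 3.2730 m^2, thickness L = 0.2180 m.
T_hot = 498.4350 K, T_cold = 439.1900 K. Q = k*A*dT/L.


dT = 59.2450 K
Q = 299.2040 * 3.2730 * 59.2450 / 0.2180 = 266139.0552 W

266139.0552 W


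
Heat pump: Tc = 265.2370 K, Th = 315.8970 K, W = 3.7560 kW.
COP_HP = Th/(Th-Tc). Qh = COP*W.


COP = 315.8970 / 50.6600 = 6.2356
Qh = 6.2356 * 3.7560 = 23.4210 kW

COP = 6.2356, Qh = 23.4210 kW


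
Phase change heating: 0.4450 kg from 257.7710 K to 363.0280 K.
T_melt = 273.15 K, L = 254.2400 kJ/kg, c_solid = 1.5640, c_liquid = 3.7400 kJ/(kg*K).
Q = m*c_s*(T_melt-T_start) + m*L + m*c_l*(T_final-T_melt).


Q1 (sensible, solid) = 0.4450 * 1.5640 * 15.3790 = 10.7035 kJ
Q2 (latent) = 0.4450 * 254.2400 = 113.1368 kJ
Q3 (sensible, liquid) = 0.4450 * 3.7400 * 89.8780 = 149.5840 kJ
Q_total = 273.4242 kJ

273.4242 kJ


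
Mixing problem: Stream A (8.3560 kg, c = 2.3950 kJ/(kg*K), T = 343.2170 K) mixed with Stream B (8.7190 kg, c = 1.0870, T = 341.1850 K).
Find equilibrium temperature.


num = 10102.2703
den = 29.4902
Tf = 342.5640 K

342.5640 K


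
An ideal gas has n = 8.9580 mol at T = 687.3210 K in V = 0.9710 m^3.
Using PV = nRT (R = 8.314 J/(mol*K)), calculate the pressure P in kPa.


P = nRT/V = 8.9580 * 8.314 * 687.3210 / 0.9710
= 51189.4769 / 0.9710 = 52718.3078 Pa = 52.7183 kPa

52.7183 kPa


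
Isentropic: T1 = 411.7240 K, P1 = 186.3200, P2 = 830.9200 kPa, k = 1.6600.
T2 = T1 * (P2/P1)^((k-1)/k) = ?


(k-1)/k = 0.3976
(P2/P1)^exp = 1.8120
T2 = 411.7240 * 1.8120 = 746.0389 K

746.0389 K


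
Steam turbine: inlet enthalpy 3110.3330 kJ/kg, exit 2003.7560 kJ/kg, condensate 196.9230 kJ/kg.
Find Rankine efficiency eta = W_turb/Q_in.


W = 1106.5770 kJ/kg
Q_in = 2913.4100 kJ/kg
eta = 0.3798 = 37.9822%

eta = 37.9822%


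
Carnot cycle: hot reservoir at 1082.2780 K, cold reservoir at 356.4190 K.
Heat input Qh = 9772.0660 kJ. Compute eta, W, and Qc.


eta = 1 - 356.4190/1082.2780 = 0.6707
W = 0.6707 * 9772.0660 = 6553.9002 kJ
Qc = 9772.0660 - 6553.9002 = 3218.1658 kJ

eta = 67.0677%, W = 6553.9002 kJ, Qc = 3218.1658 kJ


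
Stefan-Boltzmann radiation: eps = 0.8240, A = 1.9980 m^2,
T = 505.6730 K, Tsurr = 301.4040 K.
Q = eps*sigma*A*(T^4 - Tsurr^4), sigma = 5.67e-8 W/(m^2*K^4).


T^4 = 6.5385e+10
Tsurr^4 = 8.2527e+09
Q = 0.8240 * 5.67e-8 * 1.9980 * 5.7132e+10 = 5333.2081 W

5333.2081 W


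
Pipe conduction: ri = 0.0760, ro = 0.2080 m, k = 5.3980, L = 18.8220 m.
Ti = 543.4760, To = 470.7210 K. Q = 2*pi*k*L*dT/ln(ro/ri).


dT = 72.7550 K
ln(ro/ri) = 1.0068
Q = 2*pi*5.3980*18.8220*72.7550 / 1.0068 = 46131.3444 W

46131.3444 W


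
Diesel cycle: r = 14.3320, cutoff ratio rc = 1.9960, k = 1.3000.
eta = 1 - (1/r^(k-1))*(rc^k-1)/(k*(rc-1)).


r^(k-1) = 2.2228
rc^k = 2.4559
eta = 0.4941 = 49.4136%

49.4136%


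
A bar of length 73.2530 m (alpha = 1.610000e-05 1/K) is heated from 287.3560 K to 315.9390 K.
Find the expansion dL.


dT = 28.5830 K
dL = 1.610000e-05 * 73.2530 * 28.5830 = 0.033710 m
L_final = 73.286710 m

dL = 0.033710 m


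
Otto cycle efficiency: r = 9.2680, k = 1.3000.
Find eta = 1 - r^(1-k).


r^(k-1) = 1.9503
eta = 1 - 1/1.9503 = 0.4873 = 48.7252%

48.7252%


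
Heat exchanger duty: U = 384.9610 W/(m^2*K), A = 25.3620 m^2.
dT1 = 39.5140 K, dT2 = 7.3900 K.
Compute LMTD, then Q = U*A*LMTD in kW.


LMTD = 19.1610 K
Q = 384.9610 * 25.3620 * 19.1610 = 187076.4923 W = 187.0765 kW

187.0765 kW


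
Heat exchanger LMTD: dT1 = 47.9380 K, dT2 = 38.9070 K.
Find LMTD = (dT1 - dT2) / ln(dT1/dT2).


dT1/dT2 = 1.2321
ln(dT1/dT2) = 0.2087
LMTD = 9.0310 / 0.2087 = 43.2655 K

43.2655 K


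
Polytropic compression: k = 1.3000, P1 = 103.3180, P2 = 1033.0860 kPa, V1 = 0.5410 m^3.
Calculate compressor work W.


(k-1)/k = 0.2308
(P2/P1)^exp = 1.7012
W = 4.3333 * 103.3180 * 0.5410 * (1.7012 - 1) = 169.8434 kJ

169.8434 kJ


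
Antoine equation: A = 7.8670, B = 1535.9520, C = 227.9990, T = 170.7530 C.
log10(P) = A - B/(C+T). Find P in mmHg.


C+T = 398.7520
B/(C+T) = 3.8519
log10(P) = 7.8670 - 3.8519 = 4.0151
P = 10^4.0151 = 10353.8550 mmHg

10353.8550 mmHg


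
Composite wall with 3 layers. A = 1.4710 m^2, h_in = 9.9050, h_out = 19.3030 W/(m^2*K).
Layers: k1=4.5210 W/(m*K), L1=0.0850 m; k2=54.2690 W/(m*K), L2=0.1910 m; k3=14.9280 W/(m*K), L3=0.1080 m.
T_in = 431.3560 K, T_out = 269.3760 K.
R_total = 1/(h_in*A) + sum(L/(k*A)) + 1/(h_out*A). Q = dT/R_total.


R_conv_in = 1/(9.9050*1.4710) = 0.0686
R_1 = 0.0850/(4.5210*1.4710) = 0.0128
R_2 = 0.1910/(54.2690*1.4710) = 0.0024
R_3 = 0.1080/(14.9280*1.4710) = 0.0049
R_conv_out = 1/(19.3030*1.4710) = 0.0352
R_total = 0.1239 K/W
Q = 161.9800 / 0.1239 = 1306.8928 W

R_total = 0.1239 K/W, Q = 1306.8928 W


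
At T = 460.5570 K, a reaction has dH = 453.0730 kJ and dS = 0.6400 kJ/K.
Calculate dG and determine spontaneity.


T*dS = 460.5570 * 0.6400 = 294.7565 kJ
dG = 453.0730 - 294.7565 = 158.3165 kJ (non-spontaneous)

dG = 158.3165 kJ, non-spontaneous


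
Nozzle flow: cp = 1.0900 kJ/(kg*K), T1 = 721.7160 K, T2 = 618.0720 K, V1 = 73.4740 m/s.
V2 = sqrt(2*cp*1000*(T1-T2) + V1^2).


dT = 103.6440 K
2*cp*1000*dT = 225943.9200
V1^2 = 5398.4287
V2 = sqrt(231342.3487) = 480.9806 m/s

480.9806 m/s


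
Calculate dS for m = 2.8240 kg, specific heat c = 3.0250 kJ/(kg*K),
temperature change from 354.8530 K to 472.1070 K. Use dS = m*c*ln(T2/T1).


T2/T1 = 1.3304
ln(T2/T1) = 0.2855
dS = 2.8240 * 3.0250 * 0.2855 = 2.4389 kJ/K

2.4389 kJ/K


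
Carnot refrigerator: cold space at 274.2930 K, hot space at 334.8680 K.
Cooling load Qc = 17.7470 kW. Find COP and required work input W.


COP = 274.2930 / 60.5750 = 4.5282
W = 17.7470 / 4.5282 = 3.9193 kW

COP = 4.5282, W = 3.9193 kW


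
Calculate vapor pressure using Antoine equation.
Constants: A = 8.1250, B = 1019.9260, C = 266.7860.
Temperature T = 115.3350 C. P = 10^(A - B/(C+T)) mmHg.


C+T = 382.1210
B/(C+T) = 2.6691
log10(P) = 8.1250 - 2.6691 = 5.4559
P = 10^5.4559 = 285681.4903 mmHg

285681.4903 mmHg


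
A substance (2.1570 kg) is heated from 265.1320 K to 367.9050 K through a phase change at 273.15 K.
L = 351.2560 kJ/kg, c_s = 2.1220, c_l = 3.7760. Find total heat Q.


Q1 (sensible, solid) = 2.1570 * 2.1220 * 8.0180 = 36.6996 kJ
Q2 (latent) = 2.1570 * 351.2560 = 757.6592 kJ
Q3 (sensible, liquid) = 2.1570 * 3.7760 * 94.7550 = 771.7636 kJ
Q_total = 1566.1224 kJ

1566.1224 kJ


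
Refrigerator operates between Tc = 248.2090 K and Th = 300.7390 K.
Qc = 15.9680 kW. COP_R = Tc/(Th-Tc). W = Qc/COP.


COP = 248.2090 / 52.5300 = 4.7251
W = 15.9680 / 4.7251 = 3.3794 kW

COP = 4.7251, W = 3.3794 kW


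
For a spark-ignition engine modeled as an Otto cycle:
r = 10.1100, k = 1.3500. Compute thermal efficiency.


r^(k-1) = 2.2473
eta = 1 - 1/2.2473 = 0.5550 = 55.5023%

55.5023%


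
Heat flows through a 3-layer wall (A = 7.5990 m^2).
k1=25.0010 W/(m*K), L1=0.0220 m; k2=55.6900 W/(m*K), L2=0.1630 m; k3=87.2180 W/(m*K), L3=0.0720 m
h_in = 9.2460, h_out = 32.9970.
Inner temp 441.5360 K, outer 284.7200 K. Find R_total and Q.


R_conv_in = 1/(9.2460*7.5990) = 0.0142
R_1 = 0.0220/(25.0010*7.5990) = 0.0001
R_2 = 0.1630/(55.6900*7.5990) = 0.0004
R_3 = 0.0720/(87.2180*7.5990) = 0.0001
R_conv_out = 1/(32.9970*7.5990) = 0.0040
R_total = 0.0188 K/W
Q = 156.8160 / 0.0188 = 8327.7607 W

R_total = 0.0188 K/W, Q = 8327.7607 W


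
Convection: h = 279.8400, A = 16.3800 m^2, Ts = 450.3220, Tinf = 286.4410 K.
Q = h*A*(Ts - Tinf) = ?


dT = 163.8810 K
Q = 279.8400 * 16.3800 * 163.8810 = 751194.3191 W

751194.3191 W


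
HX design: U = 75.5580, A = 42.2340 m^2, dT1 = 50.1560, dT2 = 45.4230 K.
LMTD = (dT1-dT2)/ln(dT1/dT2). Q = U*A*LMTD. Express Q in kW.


LMTD = 47.7504 K
Q = 75.5580 * 42.2340 * 47.7504 = 152377.1310 W = 152.3771 kW

152.3771 kW


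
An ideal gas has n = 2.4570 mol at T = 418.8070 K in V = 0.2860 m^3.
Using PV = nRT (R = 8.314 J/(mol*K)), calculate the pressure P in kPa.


P = nRT/V = 2.4570 * 8.314 * 418.8070 / 0.2860
= 8555.1792 / 0.2860 = 29913.2138 Pa = 29.9132 kPa

29.9132 kPa


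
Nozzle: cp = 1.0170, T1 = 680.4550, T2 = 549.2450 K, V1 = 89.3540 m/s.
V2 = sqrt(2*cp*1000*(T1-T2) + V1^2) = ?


dT = 131.2100 K
2*cp*1000*dT = 266881.1400
V1^2 = 7984.1373
V2 = sqrt(274865.2773) = 524.2760 m/s

524.2760 m/s


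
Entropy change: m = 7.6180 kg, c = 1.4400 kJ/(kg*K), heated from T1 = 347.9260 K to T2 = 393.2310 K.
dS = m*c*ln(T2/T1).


T2/T1 = 1.1302
ln(T2/T1) = 0.1224
dS = 7.6180 * 1.4400 * 0.1224 = 1.3428 kJ/K

1.3428 kJ/K


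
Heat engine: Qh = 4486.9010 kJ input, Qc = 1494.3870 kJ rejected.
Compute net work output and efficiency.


W = 4486.9010 - 1494.3870 = 2992.5140 kJ
eta = 2992.5140 / 4486.9010 = 0.6669 = 66.6945%

W = 2992.5140 kJ, eta = 66.6945%


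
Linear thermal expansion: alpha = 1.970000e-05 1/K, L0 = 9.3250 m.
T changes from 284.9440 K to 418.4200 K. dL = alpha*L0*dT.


dT = 133.4760 K
dL = 1.970000e-05 * 9.3250 * 133.4760 = 0.024520 m
L_final = 9.349520 m

dL = 0.024520 m


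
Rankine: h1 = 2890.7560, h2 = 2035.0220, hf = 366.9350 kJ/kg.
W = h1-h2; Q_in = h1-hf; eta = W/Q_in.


W = 855.7340 kJ/kg
Q_in = 2523.8210 kJ/kg
eta = 0.3391 = 33.9063%

eta = 33.9063%


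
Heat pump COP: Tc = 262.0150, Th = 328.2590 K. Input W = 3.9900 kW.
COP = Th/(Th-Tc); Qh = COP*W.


COP = 328.2590 / 66.2440 = 4.9553
Qh = 4.9553 * 3.9900 = 19.7717 kW

COP = 4.9553, Qh = 19.7717 kW


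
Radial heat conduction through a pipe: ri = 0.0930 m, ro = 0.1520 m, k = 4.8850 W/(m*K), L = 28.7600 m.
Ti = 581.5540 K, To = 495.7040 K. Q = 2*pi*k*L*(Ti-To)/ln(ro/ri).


dT = 85.8500 K
ln(ro/ri) = 0.4913
Q = 2*pi*4.8850*28.7600*85.8500 / 0.4913 = 154256.5538 W

154256.5538 W


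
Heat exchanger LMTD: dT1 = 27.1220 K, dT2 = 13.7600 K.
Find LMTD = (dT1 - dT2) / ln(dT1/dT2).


dT1/dT2 = 1.9711
ln(dT1/dT2) = 0.6786
LMTD = 13.3620 / 0.6786 = 19.6911 K

19.6911 K


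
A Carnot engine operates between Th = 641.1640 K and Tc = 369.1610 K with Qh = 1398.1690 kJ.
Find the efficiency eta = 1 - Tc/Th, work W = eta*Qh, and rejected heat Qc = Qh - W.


eta = 1 - 369.1610/641.1640 = 0.4242
W = 0.4242 * 1398.1690 = 593.1496 kJ
Qc = 1398.1690 - 593.1496 = 805.0194 kJ

eta = 42.4233%, W = 593.1496 kJ, Qc = 805.0194 kJ


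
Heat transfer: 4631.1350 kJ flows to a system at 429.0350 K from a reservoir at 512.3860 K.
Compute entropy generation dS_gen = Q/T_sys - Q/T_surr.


dS_sys = 4631.1350/429.0350 = 10.7943 kJ/K
dS_surr = -4631.1350/512.3860 = -9.0384 kJ/K
dS_gen = 10.7943 - 9.0384 = 1.7559 kJ/K (irreversible)

dS_gen = 1.7559 kJ/K, irreversible


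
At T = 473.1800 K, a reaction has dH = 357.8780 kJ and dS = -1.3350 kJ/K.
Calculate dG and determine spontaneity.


T*dS = 473.1800 * -1.3350 = -631.6953 kJ
dG = 357.8780 + 631.6953 = 989.5733 kJ (non-spontaneous)

dG = 989.5733 kJ, non-spontaneous


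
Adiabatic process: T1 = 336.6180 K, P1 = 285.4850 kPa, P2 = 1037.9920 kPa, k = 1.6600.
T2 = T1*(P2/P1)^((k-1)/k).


(k-1)/k = 0.3976
(P2/P1)^exp = 1.6707
T2 = 336.6180 * 1.6707 = 562.3811 K

562.3811 K


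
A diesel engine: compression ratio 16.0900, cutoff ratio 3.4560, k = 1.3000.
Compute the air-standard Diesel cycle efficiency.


r^(k-1) = 2.3013
rc^k = 5.0136
eta = 0.4538 = 45.3751%

45.3751%


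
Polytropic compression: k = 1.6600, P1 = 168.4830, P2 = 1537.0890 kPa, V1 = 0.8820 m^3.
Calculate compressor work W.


(k-1)/k = 0.3976
(P2/P1)^exp = 2.4085
W = 2.5152 * 168.4830 * 0.8820 * (2.4085 - 1) = 526.4297 kJ

526.4297 kJ


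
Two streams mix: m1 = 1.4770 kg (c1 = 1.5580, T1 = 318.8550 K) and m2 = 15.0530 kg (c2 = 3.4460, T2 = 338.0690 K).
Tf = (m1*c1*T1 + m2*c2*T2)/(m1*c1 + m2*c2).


num = 18270.2691
den = 54.1738
Tf = 337.2528 K

337.2528 K


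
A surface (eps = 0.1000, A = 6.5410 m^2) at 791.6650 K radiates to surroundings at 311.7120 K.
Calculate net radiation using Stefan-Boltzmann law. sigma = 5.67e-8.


T^4 = 3.9279e+11
Tsurr^4 = 9.4409e+09
Q = 0.1000 * 5.67e-8 * 6.5410 * 3.8335e+11 = 14217.6274 W

14217.6274 W


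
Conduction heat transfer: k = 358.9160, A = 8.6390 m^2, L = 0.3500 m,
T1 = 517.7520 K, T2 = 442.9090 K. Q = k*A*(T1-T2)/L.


dT = 74.8430 K
Q = 358.9160 * 8.6390 * 74.8430 / 0.3500 = 663039.5522 W

663039.5522 W


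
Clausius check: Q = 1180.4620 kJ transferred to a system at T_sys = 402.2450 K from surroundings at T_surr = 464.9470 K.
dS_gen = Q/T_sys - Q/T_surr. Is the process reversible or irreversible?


dS_sys = 1180.4620/402.2450 = 2.9347 kJ/K
dS_surr = -1180.4620/464.9470 = -2.5389 kJ/K
dS_gen = 2.9347 - 2.5389 = 0.3958 kJ/K (irreversible)

dS_gen = 0.3958 kJ/K, irreversible


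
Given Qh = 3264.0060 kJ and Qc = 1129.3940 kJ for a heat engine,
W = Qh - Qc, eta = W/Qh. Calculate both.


W = 3264.0060 - 1129.3940 = 2134.6120 kJ
eta = 2134.6120 / 3264.0060 = 0.6540 = 65.3985%

W = 2134.6120 kJ, eta = 65.3985%


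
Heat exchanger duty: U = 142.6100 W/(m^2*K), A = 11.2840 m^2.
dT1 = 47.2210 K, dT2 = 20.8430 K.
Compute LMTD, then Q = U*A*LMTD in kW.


LMTD = 32.2540 K
Q = 142.6100 * 11.2840 * 32.2540 = 51903.5309 W = 51.9035 kW

51.9035 kW


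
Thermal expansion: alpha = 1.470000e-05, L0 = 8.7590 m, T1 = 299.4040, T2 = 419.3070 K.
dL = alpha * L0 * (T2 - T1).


dT = 119.9030 K
dL = 1.470000e-05 * 8.7590 * 119.9030 = 0.015438 m
L_final = 8.774438 m

dL = 0.015438 m


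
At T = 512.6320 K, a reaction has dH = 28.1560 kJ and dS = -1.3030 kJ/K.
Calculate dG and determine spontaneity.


T*dS = 512.6320 * -1.3030 = -667.9595 kJ
dG = 28.1560 + 667.9595 = 696.1155 kJ (non-spontaneous)

dG = 696.1155 kJ, non-spontaneous


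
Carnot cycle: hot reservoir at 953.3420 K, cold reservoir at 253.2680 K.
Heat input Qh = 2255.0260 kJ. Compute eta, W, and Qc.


eta = 1 - 253.2680/953.3420 = 0.7343
W = 0.7343 * 2255.0260 = 1655.9483 kJ
Qc = 2255.0260 - 1655.9483 = 599.0777 kJ

eta = 73.4337%, W = 1655.9483 kJ, Qc = 599.0777 kJ
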